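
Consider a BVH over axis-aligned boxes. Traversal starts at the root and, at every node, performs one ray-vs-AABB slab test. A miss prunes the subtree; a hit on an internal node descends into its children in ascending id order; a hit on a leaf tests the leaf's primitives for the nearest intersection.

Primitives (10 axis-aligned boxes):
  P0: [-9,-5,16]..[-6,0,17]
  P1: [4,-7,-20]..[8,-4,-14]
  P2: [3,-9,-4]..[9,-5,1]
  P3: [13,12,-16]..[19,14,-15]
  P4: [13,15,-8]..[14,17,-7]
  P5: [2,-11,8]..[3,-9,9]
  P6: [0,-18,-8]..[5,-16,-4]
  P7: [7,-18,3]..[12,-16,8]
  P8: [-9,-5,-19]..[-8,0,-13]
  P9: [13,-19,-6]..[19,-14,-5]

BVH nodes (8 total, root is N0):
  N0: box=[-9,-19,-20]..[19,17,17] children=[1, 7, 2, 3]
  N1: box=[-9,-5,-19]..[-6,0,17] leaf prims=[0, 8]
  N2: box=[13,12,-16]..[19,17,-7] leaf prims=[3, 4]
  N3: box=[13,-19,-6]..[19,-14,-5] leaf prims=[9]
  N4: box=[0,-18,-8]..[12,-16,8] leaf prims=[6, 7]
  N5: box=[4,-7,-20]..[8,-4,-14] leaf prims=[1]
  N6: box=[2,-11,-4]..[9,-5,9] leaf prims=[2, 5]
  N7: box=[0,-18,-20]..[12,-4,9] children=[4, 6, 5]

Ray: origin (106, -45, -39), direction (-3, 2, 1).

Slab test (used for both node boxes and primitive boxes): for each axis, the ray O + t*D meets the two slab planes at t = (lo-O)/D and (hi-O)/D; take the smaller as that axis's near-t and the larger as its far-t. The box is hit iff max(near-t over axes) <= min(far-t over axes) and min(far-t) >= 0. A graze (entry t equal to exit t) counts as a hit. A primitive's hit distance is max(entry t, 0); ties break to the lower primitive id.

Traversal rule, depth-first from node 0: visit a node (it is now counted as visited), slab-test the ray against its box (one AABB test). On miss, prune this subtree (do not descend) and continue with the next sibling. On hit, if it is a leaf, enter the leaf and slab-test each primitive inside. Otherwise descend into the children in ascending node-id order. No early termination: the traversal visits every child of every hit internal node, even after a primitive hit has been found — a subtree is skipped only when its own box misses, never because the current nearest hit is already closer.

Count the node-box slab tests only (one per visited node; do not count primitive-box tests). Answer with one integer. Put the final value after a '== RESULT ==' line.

Trace the traversal:
N0 x:[29,115/3] y:[13,31] z:[19,56] -> hit [29,31], descend [1, 2, 3, 7]
  N1 x:[112/3,115/3] y:[20,45/2] z:[20,56] -> miss, prune
  N2 x:[29,31] y:[57/2,31] z:[23,32] -> hit [29,31] leaf, test {P3(miss), P4@t=31}
  N3 x:[29,31] y:[13,31/2] z:[33,34] -> miss, prune
  N7 x:[94/3,106/3] y:[27/2,41/2] z:[19,48] -> miss, prune

Visited [0, 1, 2, 3, 7]. Tests: 5 box, 1 leaf. Nearest: P4.

== RESULT ==
5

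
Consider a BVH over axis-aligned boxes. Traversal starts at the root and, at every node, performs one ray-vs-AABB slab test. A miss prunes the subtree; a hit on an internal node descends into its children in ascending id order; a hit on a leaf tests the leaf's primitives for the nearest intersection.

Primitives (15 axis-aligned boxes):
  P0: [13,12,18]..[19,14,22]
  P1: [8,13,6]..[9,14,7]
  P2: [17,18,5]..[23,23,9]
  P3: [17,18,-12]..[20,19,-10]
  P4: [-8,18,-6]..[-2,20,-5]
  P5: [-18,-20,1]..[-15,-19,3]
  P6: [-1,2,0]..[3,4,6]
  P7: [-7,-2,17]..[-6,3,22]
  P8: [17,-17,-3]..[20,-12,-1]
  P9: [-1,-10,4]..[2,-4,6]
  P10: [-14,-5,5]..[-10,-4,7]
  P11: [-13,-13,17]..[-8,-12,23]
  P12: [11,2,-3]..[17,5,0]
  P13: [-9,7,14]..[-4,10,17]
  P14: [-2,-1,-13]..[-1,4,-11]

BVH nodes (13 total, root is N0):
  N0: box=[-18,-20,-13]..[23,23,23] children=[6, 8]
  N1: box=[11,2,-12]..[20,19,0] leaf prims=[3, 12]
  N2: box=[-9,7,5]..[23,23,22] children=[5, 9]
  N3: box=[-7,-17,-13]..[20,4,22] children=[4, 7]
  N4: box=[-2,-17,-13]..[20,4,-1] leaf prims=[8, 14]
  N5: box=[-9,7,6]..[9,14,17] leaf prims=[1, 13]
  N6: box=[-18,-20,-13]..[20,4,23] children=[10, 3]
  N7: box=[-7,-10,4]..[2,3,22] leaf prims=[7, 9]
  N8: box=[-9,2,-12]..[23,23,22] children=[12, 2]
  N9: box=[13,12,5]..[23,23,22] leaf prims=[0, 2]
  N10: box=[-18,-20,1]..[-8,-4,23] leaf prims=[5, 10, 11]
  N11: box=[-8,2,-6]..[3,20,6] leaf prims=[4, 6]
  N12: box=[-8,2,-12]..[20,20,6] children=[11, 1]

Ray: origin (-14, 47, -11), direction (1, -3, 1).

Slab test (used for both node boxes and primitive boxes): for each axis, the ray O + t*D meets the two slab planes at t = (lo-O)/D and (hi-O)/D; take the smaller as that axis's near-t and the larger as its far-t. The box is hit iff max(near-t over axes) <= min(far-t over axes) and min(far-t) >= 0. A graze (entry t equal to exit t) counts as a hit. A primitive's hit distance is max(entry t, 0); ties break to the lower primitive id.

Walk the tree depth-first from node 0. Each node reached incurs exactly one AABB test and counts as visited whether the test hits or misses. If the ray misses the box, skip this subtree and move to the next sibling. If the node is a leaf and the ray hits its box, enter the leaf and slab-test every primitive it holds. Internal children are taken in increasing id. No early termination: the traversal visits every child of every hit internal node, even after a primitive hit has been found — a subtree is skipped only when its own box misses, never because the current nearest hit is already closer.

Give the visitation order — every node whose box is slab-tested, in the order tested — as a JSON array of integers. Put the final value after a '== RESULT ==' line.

Walk:
N0 x:[-4,37] y:[8,67/3] z:[-2,34] -> hit [8,67/3], descend [6, 8]
  N6 x:[-4,34] y:[43/3,67/3] z:[-2,34] -> hit [43/3,67/3], descend [3, 10]
    N3 x:[7,34] y:[43/3,64/3] z:[-2,33] -> hit [43/3,64/3], descend [4, 7]
      N4 x:[12,34] y:[43/3,64/3] z:[-2,10] -> miss, prune
      N7 x:[7,16] y:[44/3,19] z:[15,33] -> hit [15,16] leaf, test {P7(miss), P9(miss)}
    N10 x:[-4,6] y:[17,67/3] z:[12,34] -> miss, prune
  N8 x:[5,37] y:[8,15] z:[-1,33] -> hit [8,15], descend [2, 12]
    N2 x:[5,37] y:[8,40/3] z:[16,33] -> miss, prune
    N12 x:[6,34] y:[9,15] z:[-1,17] -> hit [9,15], descend [1, 11]
      N1 x:[25,34] y:[28/3,15] z:[-1,11] -> miss, prune
      N11 x:[6,17] y:[9,15] z:[5,17] -> hit [9,15] leaf, test {P4(miss), P6@t=43/3}

Visited [0, 6, 3, 4, 7, 10, 8, 2, 12, 1, 11]. Tests: 11 box, 2 leaf. Nearest: P6.

== RESULT ==
[0, 6, 3, 4, 7, 10, 8, 2, 12, 1, 11]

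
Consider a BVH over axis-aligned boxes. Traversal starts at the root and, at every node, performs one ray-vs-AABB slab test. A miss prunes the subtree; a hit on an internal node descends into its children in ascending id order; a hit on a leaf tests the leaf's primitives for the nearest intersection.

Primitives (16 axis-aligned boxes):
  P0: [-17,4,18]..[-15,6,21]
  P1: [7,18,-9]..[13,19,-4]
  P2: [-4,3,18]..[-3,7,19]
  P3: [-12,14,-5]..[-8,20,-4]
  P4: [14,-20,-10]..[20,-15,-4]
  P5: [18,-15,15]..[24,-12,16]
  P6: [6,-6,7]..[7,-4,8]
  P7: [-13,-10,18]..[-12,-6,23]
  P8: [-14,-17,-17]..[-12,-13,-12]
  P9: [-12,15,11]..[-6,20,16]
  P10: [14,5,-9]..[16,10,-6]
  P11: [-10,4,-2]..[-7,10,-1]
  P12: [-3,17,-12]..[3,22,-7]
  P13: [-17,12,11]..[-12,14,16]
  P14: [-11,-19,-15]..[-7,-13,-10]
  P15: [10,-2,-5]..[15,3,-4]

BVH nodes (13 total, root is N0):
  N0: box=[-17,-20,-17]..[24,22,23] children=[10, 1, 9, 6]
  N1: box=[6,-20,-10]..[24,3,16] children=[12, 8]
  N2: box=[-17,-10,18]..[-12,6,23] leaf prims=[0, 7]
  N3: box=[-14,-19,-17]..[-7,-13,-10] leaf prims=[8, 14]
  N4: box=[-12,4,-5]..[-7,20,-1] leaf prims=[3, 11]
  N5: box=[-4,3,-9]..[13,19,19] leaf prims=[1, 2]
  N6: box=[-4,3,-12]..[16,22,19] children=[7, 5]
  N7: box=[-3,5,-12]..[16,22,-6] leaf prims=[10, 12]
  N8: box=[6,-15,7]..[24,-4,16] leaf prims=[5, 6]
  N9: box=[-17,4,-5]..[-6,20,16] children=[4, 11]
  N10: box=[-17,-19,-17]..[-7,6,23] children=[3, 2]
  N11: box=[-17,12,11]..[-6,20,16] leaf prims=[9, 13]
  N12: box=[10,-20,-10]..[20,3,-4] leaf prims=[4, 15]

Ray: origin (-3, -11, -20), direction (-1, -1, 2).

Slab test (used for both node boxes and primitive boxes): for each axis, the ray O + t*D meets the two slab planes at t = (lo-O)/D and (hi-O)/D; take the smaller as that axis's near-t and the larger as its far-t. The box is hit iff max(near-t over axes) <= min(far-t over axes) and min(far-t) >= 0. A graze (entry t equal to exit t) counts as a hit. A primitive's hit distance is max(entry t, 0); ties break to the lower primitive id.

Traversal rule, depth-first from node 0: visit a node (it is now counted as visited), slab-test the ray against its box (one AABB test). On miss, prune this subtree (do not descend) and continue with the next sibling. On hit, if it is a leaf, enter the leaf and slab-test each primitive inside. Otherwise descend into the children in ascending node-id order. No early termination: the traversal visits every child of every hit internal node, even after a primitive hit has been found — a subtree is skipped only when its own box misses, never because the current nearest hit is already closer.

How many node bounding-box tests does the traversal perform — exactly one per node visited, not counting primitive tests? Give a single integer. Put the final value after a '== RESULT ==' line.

Traverse from the root:
N0 x:[-27,14] y:[-33,9] z:[3/2,43/2] -> hit [3/2,9], descend [1, 6, 9, 10]
  N1 x:[-27,-9] y:[-14,9] z:[5,18] -> miss, prune
  N6 x:[-19,1] y:[-33,-14] z:[4,39/2] -> miss, prune
  N9 x:[3,14] y:[-31,-15] z:[15/2,18] -> miss, prune
  N10 x:[4,14] y:[-17,8] z:[3/2,43/2] -> hit [4,8], descend [2, 3]
    N2 x:[9,14] y:[-17,-1] z:[19,43/2] -> miss, prune
    N3 x:[4,11] y:[2,8] z:[3/2,5] -> hit [4,5] leaf, test {P8(miss), P14@t=4}

Visited [0, 1, 6, 9, 10, 2, 3]. Tests: 7 box, 1 leaf. Nearest: P14.

== RESULT ==
7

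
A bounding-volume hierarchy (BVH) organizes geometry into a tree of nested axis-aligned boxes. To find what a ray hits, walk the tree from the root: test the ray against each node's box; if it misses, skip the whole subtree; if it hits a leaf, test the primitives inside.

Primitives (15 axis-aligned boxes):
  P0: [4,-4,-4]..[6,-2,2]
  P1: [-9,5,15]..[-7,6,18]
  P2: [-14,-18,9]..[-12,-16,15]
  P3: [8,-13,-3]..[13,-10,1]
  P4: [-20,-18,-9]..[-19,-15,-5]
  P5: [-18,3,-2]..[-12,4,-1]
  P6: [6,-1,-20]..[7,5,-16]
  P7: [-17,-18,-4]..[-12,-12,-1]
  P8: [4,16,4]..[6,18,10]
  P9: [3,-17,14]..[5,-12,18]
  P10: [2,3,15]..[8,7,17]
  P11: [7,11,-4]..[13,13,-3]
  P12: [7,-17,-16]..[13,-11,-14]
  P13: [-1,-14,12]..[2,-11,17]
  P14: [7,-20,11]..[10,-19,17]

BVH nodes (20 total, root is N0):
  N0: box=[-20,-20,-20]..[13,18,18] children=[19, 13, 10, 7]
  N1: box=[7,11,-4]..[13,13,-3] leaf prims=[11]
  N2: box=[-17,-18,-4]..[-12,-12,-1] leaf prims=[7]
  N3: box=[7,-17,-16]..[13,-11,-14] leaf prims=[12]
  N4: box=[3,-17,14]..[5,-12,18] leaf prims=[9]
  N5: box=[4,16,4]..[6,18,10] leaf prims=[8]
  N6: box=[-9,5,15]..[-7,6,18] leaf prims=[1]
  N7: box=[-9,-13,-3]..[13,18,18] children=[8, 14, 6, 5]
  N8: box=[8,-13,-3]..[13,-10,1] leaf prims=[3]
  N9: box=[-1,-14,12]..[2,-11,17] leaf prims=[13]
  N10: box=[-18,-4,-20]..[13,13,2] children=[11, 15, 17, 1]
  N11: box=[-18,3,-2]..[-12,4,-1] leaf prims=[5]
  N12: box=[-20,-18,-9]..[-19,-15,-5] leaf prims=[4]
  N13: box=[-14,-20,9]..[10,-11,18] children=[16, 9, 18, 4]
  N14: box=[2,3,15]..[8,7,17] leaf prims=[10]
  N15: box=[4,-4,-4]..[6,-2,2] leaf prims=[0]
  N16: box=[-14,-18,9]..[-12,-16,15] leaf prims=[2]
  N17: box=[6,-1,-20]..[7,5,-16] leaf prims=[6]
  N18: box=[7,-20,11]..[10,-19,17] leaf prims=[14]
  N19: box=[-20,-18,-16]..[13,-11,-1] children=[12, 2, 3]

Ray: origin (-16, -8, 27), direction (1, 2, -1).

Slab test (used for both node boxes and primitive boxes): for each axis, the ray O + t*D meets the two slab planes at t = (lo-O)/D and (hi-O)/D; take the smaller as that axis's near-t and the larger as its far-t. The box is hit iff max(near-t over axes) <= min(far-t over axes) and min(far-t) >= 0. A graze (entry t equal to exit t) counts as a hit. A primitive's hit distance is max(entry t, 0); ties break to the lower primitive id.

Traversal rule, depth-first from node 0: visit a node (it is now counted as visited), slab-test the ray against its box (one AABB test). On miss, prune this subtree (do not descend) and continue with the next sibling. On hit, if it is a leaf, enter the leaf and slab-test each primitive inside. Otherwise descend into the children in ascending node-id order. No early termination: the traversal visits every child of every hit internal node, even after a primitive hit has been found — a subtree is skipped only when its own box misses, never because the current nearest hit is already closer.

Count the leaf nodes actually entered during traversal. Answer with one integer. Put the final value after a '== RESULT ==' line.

Traverse from the root:
N0 x:[-4,29] y:[-6,13] z:[9,47] -> hit [9,13], descend [7, 10, 13, 19]
  N7 x:[7,29] y:[-5/2,13] z:[9,30] -> hit [9,13], descend [5, 6, 8, 14]
    N5 x:[20,22] y:[12,13] z:[17,23] -> miss, prune
    N6 x:[7,9] y:[13/2,7] z:[9,12] -> miss, prune
    N8 x:[24,29] y:[-5/2,-1] z:[26,30] -> miss, prune
    N14 x:[18,24] y:[11/2,15/2] z:[10,12] -> miss, prune
  N10 x:[-2,29] y:[2,21/2] z:[25,47] -> miss, prune
  N13 x:[2,26] y:[-6,-3/2] z:[9,18] -> miss, prune
  N19 x:[-4,29] y:[-5,-3/2] z:[28,43] -> miss, prune

9 AABB tests over nodes [0, 7, 5, 6, 8, 14, 10, 13, 19]; 0 leaves entered; closest miss.

== RESULT ==
0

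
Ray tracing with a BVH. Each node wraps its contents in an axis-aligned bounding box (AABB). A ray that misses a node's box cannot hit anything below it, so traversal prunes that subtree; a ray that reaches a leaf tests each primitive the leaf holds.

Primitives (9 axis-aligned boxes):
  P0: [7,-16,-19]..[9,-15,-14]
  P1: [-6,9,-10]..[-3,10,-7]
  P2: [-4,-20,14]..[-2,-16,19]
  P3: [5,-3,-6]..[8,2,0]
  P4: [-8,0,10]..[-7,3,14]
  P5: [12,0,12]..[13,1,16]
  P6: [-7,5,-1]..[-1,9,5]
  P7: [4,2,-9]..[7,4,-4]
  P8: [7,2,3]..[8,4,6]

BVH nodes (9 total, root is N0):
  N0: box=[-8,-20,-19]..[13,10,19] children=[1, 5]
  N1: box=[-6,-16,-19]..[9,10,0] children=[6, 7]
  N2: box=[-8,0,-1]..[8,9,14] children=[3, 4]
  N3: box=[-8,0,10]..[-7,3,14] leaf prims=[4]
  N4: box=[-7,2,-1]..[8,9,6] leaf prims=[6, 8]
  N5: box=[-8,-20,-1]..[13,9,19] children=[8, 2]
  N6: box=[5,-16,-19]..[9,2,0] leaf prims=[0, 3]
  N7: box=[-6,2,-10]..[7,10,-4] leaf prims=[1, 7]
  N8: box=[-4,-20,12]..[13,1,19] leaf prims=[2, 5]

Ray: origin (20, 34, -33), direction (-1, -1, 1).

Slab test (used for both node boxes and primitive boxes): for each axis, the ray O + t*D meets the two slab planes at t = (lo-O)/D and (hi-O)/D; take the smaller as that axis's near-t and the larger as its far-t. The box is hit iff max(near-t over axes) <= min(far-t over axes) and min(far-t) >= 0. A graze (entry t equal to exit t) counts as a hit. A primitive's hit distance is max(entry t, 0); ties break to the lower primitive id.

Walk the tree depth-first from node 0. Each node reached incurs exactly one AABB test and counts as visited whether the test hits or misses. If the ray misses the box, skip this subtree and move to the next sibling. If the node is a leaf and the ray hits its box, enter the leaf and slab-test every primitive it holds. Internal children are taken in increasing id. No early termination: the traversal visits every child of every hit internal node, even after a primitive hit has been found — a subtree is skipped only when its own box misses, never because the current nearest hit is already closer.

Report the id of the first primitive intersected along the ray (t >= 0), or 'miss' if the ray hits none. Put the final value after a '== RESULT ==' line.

Walk:
N0 x:[7,28] y:[24,54] z:[14,52] -> hit [24,28], descend [1, 5]
  N1 x:[11,26] y:[24,50] z:[14,33] -> hit [24,26], descend [6, 7]
    N6 x:[11,15] y:[32,50] z:[14,33] -> miss, prune
    N7 x:[13,26] y:[24,32] z:[23,29] -> hit [24,26] leaf, test {P1@t=24, P7(miss)}
  N5 x:[7,28] y:[25,54] z:[32,52] -> miss, prune

5 AABB tests over nodes [0, 1, 6, 7, 5]; 1 leaf entered; closest P1.

== RESULT ==
1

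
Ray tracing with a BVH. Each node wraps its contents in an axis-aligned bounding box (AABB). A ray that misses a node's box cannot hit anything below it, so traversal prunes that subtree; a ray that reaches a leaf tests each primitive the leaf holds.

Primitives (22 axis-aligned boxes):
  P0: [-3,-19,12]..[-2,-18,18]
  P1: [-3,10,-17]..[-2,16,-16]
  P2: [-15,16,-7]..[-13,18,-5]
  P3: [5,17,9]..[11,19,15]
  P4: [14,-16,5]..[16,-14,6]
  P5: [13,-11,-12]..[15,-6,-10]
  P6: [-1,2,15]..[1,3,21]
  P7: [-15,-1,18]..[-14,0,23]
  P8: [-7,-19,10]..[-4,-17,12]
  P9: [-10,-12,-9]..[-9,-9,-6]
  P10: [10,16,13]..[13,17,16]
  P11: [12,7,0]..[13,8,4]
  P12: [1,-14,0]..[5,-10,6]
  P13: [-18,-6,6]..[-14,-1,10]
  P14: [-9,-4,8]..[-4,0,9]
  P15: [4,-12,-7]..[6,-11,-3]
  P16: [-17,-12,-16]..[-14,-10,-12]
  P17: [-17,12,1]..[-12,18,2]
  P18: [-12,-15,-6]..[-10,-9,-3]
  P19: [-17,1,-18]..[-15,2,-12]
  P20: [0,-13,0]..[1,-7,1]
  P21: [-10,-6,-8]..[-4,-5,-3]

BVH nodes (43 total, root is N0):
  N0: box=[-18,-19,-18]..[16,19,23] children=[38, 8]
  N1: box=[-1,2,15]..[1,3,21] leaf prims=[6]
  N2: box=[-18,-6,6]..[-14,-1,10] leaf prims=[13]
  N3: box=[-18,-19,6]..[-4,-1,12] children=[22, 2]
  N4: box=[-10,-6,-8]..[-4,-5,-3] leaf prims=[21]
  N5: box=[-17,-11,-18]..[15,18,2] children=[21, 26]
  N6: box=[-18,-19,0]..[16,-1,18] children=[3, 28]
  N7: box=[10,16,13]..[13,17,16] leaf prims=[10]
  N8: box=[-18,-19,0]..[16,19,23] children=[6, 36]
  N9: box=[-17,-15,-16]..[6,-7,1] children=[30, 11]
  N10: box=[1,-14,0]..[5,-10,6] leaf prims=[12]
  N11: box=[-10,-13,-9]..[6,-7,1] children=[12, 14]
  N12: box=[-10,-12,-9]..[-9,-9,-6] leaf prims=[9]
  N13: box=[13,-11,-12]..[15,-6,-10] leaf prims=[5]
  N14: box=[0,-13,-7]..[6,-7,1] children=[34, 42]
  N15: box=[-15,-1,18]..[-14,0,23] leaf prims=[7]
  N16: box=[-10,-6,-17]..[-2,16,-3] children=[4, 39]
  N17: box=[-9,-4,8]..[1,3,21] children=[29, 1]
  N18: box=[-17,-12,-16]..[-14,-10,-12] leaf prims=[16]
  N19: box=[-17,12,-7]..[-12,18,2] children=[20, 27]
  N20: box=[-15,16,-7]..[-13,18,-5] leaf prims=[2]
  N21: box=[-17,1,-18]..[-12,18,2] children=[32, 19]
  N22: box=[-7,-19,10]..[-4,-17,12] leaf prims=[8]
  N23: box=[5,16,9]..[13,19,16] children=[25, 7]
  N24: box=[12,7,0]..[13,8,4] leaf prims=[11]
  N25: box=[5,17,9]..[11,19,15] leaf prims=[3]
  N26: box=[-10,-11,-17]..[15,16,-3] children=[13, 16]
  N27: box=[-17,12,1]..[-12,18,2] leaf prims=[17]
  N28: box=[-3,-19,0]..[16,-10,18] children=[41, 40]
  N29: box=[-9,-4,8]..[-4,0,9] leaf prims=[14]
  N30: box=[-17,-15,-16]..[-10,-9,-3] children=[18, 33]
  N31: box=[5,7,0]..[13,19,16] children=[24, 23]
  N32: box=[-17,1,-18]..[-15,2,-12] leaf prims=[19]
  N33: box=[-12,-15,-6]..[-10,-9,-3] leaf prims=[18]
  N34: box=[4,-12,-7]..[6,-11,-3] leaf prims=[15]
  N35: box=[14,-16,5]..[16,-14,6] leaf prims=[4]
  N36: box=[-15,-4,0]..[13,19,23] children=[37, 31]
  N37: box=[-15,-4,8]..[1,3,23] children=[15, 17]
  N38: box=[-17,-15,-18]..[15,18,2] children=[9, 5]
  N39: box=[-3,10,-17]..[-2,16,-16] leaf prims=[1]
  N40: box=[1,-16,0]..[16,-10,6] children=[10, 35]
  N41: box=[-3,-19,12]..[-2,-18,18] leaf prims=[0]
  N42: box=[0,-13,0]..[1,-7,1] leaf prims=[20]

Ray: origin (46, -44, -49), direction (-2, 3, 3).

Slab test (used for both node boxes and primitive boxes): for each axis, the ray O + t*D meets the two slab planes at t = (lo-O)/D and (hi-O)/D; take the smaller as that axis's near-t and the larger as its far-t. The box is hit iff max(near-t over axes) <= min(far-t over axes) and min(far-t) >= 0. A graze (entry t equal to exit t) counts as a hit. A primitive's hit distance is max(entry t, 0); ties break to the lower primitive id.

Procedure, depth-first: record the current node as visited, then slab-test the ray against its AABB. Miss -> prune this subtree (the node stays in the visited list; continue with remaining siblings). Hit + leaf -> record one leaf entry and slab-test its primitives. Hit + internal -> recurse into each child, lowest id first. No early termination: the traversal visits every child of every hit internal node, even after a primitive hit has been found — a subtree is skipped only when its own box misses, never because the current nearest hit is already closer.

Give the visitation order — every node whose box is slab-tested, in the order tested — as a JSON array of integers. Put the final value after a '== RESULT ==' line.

Trace the traversal:
N0 x:[15,32] y:[25/3,21] z:[31/3,24] -> hit [15,21], descend [8, 38]
  N8 x:[15,32] y:[25/3,21] z:[49/3,24] -> hit [49/3,21], descend [6, 36]
    N6 x:[15,32] y:[25/3,43/3] z:[49/3,67/3] -> miss, prune
    N36 x:[33/2,61/2] y:[40/3,21] z:[49/3,24] -> hit [33/2,21], descend [31, 37]
      N31 x:[33/2,41/2] y:[17,21] z:[49/3,65/3] -> hit [17,41/2], descend [23, 24]
        N23 x:[33/2,41/2] y:[20,21] z:[58/3,65/3] -> hit [20,41/2], descend [7, 25]
          N7 x:[33/2,18] y:[20,61/3] z:[62/3,65/3] -> miss, prune
          N25 x:[35/2,41/2] y:[61/3,21] z:[58/3,64/3] -> hit [61/3,41/2] leaf, test {P3@t=61/3}
        N24 x:[33/2,17] y:[17,52/3] z:[49/3,53/3] -> hit [17,17] leaf, test {P11@t=17}
      N37 x:[45/2,61/2] y:[40/3,47/3] z:[19,24] -> miss, prune
  N38 x:[31/2,63/2] y:[29/3,62/3] z:[31/3,17] -> hit [31/2,17], descend [5, 9]
    N5 x:[31/2,63/2] y:[11,62/3] z:[31/3,17] -> hit [31/2,17], descend [21, 26]
      N21 x:[29,63/2] y:[15,62/3] z:[31/3,17] -> miss, prune
      N26 x:[31/2,28] y:[11,20] z:[32/3,46/3] -> miss, prune
    N9 x:[20,63/2] y:[29/3,37/3] z:[11,50/3] -> miss, prune

Summary -> nodes [0, 8, 6, 36, 31, 23, 7, 25, 24, 37, 38, 5, 21, 26, 9]; box-tests=15; leaf-entries=2; first=P11

== RESULT ==
[0, 8, 6, 36, 31, 23, 7, 25, 24, 37, 38, 5, 21, 26, 9]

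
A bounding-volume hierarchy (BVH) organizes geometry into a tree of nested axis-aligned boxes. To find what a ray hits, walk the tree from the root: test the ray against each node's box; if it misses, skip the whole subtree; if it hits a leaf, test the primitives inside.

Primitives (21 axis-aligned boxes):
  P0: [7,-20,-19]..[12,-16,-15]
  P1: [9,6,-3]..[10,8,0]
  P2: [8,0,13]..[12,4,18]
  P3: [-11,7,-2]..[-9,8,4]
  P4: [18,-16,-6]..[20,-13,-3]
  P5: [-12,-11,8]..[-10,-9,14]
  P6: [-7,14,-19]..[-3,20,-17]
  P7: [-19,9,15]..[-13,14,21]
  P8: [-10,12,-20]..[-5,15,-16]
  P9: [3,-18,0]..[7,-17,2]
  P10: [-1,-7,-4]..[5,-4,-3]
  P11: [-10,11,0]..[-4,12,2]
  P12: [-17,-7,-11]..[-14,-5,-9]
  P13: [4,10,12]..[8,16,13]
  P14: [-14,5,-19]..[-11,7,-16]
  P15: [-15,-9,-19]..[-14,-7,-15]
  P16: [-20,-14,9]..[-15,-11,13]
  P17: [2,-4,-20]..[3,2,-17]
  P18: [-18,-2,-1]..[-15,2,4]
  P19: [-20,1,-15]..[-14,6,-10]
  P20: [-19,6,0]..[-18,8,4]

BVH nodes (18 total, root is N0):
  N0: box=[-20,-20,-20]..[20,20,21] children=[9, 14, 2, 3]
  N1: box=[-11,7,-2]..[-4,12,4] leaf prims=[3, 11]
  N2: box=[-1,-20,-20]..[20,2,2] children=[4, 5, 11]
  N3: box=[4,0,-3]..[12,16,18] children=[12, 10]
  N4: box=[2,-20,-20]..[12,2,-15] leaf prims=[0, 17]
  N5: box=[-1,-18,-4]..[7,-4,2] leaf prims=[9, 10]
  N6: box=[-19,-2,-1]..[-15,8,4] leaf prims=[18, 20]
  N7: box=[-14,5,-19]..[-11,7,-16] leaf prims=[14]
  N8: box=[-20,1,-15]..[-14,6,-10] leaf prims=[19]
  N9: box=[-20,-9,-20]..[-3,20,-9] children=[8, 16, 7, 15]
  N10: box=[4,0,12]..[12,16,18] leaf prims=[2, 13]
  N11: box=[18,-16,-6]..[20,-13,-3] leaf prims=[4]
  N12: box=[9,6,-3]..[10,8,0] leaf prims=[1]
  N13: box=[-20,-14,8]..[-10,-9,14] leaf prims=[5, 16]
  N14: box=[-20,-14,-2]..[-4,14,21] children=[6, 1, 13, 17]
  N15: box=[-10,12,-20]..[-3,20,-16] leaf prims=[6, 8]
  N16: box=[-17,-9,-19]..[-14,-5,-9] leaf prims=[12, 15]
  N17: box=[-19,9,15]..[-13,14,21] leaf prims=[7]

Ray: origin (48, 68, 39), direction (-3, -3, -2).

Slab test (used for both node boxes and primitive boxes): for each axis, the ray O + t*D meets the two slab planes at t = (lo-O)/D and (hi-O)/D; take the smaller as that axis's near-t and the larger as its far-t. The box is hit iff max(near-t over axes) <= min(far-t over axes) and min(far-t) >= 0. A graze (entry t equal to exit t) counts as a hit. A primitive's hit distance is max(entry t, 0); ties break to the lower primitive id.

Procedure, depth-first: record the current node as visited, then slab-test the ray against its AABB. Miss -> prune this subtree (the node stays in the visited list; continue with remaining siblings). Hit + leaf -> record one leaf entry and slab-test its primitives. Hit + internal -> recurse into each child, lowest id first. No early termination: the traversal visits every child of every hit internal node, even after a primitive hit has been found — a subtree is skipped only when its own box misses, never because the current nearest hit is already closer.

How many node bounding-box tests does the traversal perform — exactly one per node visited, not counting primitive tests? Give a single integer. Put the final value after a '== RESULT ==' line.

Trace the traversal:
N0 x:[28/3,68/3] y:[16,88/3] z:[9,59/2] -> hit [16,68/3], descend [2, 3, 9, 14]
  N2 x:[28/3,49/3] y:[22,88/3] z:[37/2,59/2] -> miss, prune
  N3 x:[12,44/3] y:[52/3,68/3] z:[21/2,21] -> miss, prune
  N9 x:[17,68/3] y:[16,77/3] z:[24,59/2] -> miss, prune
  N14 x:[52/3,68/3] y:[18,82/3] z:[9,41/2] -> hit [18,41/2], descend [1, 6, 13, 17]
    N1 x:[52/3,59/3] y:[56/3,61/3] z:[35/2,41/2] -> hit [56/3,59/3] leaf, test {P3(miss), P11@t=56/3}
    N6 x:[21,67/3] y:[20,70/3] z:[35/2,20] -> miss, prune
    N13 x:[58/3,68/3] y:[77/3,82/3] z:[25/2,31/2] -> miss, prune
    N17 x:[61/3,67/3] y:[18,59/3] z:[9,12] -> miss, prune

9 AABB tests over nodes [0, 2, 3, 9, 14, 1, 6, 13, 17]; 1 leaf entered; closest P11.

== RESULT ==
9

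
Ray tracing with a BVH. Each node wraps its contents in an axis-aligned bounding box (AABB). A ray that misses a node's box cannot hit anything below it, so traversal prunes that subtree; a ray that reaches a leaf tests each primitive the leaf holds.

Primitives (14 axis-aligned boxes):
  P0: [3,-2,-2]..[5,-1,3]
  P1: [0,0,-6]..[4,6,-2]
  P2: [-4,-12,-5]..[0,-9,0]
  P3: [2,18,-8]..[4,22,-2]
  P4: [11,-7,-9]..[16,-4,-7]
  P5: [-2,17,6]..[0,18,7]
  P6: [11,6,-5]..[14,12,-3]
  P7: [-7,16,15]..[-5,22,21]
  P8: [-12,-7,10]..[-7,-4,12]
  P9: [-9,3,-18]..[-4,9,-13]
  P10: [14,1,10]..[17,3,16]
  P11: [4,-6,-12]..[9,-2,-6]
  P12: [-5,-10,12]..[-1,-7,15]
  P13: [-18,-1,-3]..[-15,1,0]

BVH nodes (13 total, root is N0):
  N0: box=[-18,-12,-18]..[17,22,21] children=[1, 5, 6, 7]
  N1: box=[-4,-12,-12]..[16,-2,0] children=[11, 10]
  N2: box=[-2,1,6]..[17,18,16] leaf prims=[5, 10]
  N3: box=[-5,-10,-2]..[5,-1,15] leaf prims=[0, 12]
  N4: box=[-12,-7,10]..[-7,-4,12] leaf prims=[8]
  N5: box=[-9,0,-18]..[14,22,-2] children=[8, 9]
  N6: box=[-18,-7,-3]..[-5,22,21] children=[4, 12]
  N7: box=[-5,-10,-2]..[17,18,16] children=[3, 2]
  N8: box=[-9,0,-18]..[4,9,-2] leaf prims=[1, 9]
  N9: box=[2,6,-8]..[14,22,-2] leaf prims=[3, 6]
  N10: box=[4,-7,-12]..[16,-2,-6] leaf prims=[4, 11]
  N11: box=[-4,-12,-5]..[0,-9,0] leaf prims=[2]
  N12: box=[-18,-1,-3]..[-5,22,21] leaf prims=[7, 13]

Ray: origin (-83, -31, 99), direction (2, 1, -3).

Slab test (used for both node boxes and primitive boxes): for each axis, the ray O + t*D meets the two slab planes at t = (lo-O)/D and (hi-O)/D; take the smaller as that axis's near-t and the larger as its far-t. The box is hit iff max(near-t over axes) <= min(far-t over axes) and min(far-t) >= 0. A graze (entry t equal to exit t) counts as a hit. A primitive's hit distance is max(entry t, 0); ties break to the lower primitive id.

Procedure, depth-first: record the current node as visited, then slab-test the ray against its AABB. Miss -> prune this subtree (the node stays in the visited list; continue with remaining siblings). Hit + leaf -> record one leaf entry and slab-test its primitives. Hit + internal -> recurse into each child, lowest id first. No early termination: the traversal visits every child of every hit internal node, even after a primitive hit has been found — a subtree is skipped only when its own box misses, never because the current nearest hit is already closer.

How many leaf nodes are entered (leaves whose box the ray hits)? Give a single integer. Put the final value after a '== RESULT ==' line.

Traverse from the root:
N0 x:[65/2,50] y:[19,53] z:[26,39] -> hit [65/2,39], descend [1, 5, 6, 7]
  N1 x:[79/2,99/2] y:[19,29] z:[33,37] -> miss, prune
  N5 x:[37,97/2] y:[31,53] z:[101/3,39] -> hit [37,39], descend [8, 9]
    N8 x:[37,87/2] y:[31,40] z:[101/3,39] -> hit [37,39] leaf, test {P1(miss), P9@t=112/3}
    N9 x:[85/2,97/2] y:[37,53] z:[101/3,107/3] -> miss, prune
  N6 x:[65/2,39] y:[24,53] z:[26,34] -> hit [65/2,34], descend [4, 12]
    N4 x:[71/2,38] y:[24,27] z:[29,89/3] -> miss, prune
    N12 x:[65/2,39] y:[30,53] z:[26,34] -> hit [65/2,34] leaf, test {P7(miss), P13(miss)}
  N7 x:[39,50] y:[21,49] z:[83/3,101/3] -> miss, prune

Visited [0, 1, 5, 8, 9, 6, 4, 12, 7]. Tests: 9 box, 2 leaf. Nearest: P9.

== RESULT ==
2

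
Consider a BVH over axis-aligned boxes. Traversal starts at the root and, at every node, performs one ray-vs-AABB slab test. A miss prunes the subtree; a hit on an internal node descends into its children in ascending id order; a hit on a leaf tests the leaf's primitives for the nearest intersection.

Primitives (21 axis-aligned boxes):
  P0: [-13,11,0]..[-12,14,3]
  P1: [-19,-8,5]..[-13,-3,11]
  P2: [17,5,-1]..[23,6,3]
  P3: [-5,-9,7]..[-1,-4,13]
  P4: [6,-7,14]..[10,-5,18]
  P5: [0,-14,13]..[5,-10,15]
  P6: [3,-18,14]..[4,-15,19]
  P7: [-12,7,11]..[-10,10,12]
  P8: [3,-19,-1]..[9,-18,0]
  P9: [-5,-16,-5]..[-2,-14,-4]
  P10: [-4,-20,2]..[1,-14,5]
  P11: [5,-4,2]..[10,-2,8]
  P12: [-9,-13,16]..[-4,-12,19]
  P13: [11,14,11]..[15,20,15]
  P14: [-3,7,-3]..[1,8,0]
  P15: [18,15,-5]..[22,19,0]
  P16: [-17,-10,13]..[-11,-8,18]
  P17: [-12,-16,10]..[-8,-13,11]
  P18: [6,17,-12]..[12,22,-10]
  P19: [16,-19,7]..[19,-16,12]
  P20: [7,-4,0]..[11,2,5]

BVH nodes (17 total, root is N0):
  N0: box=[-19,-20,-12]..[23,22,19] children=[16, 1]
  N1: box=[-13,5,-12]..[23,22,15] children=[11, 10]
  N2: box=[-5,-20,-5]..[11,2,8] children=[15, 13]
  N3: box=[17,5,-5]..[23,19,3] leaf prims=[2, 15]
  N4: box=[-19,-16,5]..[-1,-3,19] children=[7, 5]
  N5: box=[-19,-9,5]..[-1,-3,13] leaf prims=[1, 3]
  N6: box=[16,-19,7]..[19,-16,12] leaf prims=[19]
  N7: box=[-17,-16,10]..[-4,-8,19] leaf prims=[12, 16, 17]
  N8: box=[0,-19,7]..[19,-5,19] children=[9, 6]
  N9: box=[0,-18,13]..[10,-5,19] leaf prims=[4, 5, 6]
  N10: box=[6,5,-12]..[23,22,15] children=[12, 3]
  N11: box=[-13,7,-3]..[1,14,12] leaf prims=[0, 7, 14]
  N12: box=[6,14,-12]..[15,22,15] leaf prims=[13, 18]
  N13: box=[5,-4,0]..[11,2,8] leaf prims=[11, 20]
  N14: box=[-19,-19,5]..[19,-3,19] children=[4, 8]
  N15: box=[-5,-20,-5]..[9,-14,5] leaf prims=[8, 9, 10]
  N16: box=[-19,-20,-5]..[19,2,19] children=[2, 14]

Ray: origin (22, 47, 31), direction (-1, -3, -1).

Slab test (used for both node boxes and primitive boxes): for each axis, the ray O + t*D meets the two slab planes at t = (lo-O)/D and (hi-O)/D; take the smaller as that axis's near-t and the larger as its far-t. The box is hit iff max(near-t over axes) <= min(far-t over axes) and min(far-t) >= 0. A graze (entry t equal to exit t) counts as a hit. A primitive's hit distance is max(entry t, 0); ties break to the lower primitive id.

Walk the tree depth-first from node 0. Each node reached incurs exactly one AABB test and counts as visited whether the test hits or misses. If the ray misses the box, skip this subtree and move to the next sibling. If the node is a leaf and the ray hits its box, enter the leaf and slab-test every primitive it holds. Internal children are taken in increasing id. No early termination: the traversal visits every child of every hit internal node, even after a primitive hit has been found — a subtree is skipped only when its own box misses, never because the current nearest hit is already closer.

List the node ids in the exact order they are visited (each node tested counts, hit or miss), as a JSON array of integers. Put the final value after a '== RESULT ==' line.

Traverse from the root:
N0 x:[-1,41] y:[25/3,67/3] z:[12,43] -> hit [12,67/3], descend [1, 16]
  N1 x:[-1,35] y:[25/3,14] z:[16,43] -> miss, prune
  N16 x:[3,41] y:[15,67/3] z:[12,36] -> hit [15,67/3], descend [2, 14]
    N2 x:[11,27] y:[15,67/3] z:[23,36] -> miss, prune
    N14 x:[3,41] y:[50/3,22] z:[12,26] -> hit [50/3,22], descend [4, 8]
      N4 x:[23,41] y:[50/3,21] z:[12,26] -> miss, prune
      N8 x:[3,22] y:[52/3,22] z:[12,24] -> hit [52/3,22], descend [6, 9]
        N6 x:[3,6] y:[21,22] z:[19,24] -> miss, prune
        N9 x:[12,22] y:[52/3,65/3] z:[12,18] -> hit [52/3,18] leaf, test {P4(miss), P5(miss), P6(miss)}

order=[0, 1, 16, 2, 14, 4, 8, 6, 9]  |boxes|=9  |leaves|=1  hit=miss

== RESULT ==
[0, 1, 16, 2, 14, 4, 8, 6, 9]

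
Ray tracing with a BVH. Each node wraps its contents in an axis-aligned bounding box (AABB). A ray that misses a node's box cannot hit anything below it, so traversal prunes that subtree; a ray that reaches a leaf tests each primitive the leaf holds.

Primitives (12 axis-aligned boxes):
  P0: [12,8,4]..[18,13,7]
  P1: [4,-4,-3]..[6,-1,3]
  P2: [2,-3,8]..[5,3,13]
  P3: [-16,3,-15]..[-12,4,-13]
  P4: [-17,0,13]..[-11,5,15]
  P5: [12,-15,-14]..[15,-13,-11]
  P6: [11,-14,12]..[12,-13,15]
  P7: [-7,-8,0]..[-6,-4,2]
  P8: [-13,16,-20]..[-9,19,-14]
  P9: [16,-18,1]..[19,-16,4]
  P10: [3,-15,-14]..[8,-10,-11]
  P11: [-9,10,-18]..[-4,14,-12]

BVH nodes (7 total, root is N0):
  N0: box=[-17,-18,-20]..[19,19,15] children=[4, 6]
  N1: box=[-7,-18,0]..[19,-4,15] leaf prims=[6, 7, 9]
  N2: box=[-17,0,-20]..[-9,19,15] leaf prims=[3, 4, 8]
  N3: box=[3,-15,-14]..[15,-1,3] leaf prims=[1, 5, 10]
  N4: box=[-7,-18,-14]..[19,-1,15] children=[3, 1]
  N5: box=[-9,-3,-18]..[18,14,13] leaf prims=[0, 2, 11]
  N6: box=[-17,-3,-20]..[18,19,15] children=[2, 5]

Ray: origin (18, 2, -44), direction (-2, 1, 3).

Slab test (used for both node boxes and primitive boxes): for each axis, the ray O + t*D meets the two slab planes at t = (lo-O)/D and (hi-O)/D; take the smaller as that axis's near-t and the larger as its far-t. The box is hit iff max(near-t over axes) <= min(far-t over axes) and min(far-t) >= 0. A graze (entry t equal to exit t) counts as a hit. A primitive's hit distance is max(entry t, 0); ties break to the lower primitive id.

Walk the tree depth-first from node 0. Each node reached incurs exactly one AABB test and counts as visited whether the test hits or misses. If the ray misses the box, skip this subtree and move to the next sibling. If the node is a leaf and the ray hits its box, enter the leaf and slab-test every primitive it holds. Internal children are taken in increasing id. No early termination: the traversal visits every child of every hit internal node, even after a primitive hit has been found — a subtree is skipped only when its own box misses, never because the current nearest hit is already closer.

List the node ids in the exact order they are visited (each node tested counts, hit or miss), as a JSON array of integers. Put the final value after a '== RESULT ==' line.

Walk:
N0 x:[-1/2,35/2] y:[-20,17] z:[8,59/3] -> hit [8,17], descend [4, 6]
  N4 x:[-1/2,25/2] y:[-20,-3] z:[10,59/3] -> miss, prune
  N6 x:[0,35/2] y:[-5,17] z:[8,59/3] -> hit [8,17], descend [2, 5]
    N2 x:[27/2,35/2] y:[-2,17] z:[8,59/3] -> hit [27/2,17] leaf, test {P3(miss), P4(miss), P8(miss)}
    N5 x:[0,27/2] y:[-5,12] z:[26/3,19] -> hit [26/3,12] leaf, test {P0(miss), P2(miss), P11(miss)}

Summary -> nodes [0, 4, 6, 2, 5]; box-tests=5; leaf-entries=2; first=miss

== RESULT ==
[0, 4, 6, 2, 5]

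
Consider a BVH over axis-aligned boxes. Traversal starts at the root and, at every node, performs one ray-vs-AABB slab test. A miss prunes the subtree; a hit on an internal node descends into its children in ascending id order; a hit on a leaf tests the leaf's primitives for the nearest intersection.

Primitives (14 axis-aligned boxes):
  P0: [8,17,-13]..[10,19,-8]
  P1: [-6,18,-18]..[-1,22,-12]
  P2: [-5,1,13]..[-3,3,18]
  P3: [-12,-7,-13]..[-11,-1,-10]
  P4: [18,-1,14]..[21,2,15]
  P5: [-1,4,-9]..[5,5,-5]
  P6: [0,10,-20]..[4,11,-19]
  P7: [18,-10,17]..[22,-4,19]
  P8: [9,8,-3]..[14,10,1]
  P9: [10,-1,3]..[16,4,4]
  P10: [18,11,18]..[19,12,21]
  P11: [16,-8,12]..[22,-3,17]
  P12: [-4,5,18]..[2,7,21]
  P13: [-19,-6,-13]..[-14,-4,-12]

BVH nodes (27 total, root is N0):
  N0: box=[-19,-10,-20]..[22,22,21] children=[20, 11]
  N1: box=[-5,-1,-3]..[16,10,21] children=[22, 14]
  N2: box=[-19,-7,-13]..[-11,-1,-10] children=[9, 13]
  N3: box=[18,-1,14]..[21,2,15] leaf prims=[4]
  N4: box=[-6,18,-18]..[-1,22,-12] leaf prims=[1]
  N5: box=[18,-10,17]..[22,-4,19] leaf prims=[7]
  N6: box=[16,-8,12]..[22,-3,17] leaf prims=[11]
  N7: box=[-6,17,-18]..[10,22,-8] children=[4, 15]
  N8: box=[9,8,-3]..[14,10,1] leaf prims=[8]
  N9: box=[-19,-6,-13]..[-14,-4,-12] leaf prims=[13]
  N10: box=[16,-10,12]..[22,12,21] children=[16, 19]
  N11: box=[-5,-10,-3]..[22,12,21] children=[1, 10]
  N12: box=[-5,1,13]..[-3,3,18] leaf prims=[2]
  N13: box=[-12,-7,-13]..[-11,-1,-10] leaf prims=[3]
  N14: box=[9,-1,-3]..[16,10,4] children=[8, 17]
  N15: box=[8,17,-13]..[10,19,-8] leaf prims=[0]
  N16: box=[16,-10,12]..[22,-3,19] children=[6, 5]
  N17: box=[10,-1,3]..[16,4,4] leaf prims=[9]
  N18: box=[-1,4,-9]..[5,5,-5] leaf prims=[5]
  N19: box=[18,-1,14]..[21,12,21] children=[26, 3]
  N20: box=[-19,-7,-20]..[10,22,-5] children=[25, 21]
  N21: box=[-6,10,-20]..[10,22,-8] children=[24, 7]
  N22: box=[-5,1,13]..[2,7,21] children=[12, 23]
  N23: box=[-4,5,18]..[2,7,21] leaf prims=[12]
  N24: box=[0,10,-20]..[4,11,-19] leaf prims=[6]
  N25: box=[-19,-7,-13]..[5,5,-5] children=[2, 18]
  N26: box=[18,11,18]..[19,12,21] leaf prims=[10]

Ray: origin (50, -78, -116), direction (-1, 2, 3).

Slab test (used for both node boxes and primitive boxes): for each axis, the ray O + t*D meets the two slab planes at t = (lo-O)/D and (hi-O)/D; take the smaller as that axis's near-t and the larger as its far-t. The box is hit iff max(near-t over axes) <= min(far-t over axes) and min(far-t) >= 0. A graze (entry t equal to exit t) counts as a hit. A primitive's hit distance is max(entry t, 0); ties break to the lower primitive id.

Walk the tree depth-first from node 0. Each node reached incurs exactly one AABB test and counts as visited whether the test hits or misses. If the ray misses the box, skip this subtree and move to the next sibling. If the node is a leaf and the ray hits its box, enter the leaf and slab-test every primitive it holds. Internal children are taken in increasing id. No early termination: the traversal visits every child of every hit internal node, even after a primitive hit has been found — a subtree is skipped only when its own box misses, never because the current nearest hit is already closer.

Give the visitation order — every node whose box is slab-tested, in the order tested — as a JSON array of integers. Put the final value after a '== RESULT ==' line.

Trace the traversal:
N0 x:[28,69] y:[34,50] z:[32,137/3] -> hit [34,137/3], descend [11, 20]
  N11 x:[28,55] y:[34,45] z:[113/3,137/3] -> hit [113/3,45], descend [1, 10]
    N1 x:[34,55] y:[77/2,44] z:[113/3,137/3] -> hit [77/2,44], descend [14, 22]
      N14 x:[34,41] y:[77/2,44] z:[113/3,40] -> hit [77/2,40], descend [8, 17]
        N8 x:[36,41] y:[43,44] z:[113/3,39] -> miss, prune
        N17 x:[34,40] y:[77/2,41] z:[119/3,40] -> hit [119/3,40] leaf, test {P9@t=119/3}
      N22 x:[48,55] y:[79/2,85/2] z:[43,137/3] -> miss, prune
    N10 x:[28,34] y:[34,45] z:[128/3,137/3] -> miss, prune
  N20 x:[40,69] y:[71/2,50] z:[32,37] -> miss, prune

Summary -> nodes [0, 11, 1, 14, 8, 17, 22, 10, 20]; box-tests=9; leaf-entries=1; first=P9

== RESULT ==
[0, 11, 1, 14, 8, 17, 22, 10, 20]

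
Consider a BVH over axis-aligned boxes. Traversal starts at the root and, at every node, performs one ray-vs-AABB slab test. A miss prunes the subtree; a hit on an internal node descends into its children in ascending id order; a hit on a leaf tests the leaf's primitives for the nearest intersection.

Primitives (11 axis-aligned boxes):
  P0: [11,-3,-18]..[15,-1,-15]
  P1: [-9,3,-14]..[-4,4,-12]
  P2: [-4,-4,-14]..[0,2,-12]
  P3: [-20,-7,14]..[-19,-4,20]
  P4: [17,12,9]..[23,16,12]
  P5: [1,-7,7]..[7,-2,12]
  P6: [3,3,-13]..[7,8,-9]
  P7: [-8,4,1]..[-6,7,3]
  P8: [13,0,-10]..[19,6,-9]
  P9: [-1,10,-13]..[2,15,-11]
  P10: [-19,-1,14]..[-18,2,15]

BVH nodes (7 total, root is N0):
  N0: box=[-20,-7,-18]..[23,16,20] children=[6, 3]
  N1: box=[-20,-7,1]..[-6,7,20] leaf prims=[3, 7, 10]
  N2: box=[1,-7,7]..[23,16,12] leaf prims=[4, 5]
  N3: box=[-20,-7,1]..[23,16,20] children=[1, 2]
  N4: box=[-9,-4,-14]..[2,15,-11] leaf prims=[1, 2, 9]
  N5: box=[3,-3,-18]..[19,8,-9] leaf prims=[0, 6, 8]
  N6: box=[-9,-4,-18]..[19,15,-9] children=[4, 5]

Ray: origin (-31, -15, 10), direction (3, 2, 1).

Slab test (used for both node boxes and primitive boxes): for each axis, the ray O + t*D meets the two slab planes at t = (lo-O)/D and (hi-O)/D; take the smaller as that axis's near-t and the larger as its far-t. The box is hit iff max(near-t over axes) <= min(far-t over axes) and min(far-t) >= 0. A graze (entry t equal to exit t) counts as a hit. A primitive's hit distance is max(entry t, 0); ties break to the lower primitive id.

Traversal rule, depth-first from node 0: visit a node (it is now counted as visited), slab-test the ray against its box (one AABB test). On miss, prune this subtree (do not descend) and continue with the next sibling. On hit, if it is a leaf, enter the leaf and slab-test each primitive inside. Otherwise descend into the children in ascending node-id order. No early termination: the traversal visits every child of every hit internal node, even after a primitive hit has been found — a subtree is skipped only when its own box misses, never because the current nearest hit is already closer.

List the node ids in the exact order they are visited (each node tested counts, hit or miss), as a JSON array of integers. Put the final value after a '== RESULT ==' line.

Trace the traversal:
N0 x:[11/3,18] y:[4,31/2] z:[-28,10] -> hit [4,10], descend [3, 6]
  N3 x:[11/3,18] y:[4,31/2] z:[-9,10] -> hit [4,10], descend [1, 2]
    N1 x:[11/3,25/3] y:[4,11] z:[-9,10] -> hit [4,25/3] leaf, test {P3@t=4, P7(miss), P10(miss)}
    N2 x:[32/3,18] y:[4,31/2] z:[-3,2] -> miss, prune
  N6 x:[22/3,50/3] y:[11/2,15] z:[-28,-19] -> miss, prune

Summary -> nodes [0, 3, 1, 2, 6]; box-tests=5; leaf-entries=1; first=P3

== RESULT ==
[0, 3, 1, 2, 6]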